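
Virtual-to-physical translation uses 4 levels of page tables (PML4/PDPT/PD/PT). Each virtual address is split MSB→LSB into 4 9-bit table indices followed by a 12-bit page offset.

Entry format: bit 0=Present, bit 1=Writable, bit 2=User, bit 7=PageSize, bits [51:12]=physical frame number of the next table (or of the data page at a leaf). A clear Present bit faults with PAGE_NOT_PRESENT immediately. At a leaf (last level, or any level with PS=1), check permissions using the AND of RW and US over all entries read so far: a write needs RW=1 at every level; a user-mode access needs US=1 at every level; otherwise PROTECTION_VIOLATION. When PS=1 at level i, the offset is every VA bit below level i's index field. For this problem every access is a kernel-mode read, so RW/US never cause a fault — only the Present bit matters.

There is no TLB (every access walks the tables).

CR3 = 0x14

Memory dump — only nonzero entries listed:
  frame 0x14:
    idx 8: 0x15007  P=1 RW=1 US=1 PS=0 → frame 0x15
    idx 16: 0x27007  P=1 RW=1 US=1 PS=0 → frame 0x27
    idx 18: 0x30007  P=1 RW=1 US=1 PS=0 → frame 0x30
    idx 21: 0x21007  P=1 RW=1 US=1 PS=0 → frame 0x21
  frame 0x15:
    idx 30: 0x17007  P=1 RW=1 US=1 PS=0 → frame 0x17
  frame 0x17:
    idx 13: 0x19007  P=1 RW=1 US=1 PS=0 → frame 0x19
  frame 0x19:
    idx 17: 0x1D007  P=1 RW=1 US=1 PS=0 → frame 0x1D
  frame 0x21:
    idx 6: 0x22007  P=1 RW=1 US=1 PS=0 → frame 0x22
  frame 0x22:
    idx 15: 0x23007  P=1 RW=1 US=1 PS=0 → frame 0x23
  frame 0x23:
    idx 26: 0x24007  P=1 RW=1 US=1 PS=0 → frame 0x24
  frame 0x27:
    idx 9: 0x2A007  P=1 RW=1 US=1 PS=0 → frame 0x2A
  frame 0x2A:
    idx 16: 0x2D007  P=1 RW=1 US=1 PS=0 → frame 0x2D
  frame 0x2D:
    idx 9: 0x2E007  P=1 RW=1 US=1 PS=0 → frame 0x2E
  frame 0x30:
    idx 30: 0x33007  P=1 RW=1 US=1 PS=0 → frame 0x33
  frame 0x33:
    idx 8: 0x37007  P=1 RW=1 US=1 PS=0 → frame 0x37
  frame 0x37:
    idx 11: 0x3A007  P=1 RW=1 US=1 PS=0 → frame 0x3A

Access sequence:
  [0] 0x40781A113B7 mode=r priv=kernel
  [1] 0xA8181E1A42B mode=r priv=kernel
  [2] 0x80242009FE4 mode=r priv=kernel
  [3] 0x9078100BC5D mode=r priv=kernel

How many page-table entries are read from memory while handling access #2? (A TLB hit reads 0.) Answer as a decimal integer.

Trace:
#0 VA=0x40781A113B7 (r,kernel):
  [0] read 0x14 idx=8: raw=0x15007 flags P=1 W=1 U=1 S=0
  [1] read 0x15 idx=30: raw=0x17007 flags P=1 W=1 U=1 S=0
  [2] read 0x17 idx=13: raw=0x19007 flags P=1 W=1 U=1 S=0
  [3] read 0x19 idx=17: raw=0x1D007 flags P=1 W=1 U=1 S=0
  → PA=0x1D3B7  (4 entries read)
#1 VA=0xA8181E1A42B (r,kernel):
  [0] read 0x14 idx=21: raw=0x21007 flags P=1 W=1 U=1 S=0
  [1] read 0x21 idx=6: raw=0x22007 flags P=1 W=1 U=1 S=0
  [2] read 0x22 idx=15: raw=0x23007 flags P=1 W=1 U=1 S=0
  [3] read 0x23 idx=26: raw=0x24007 flags P=1 W=1 U=1 S=0
  → PA=0x2442B  (4 entries read)
#2 VA=0x80242009FE4 (r,kernel):
  [0] read 0x14 idx=16: raw=0x27007 flags P=1 W=1 U=1 S=0
  [1] read 0x27 idx=9: raw=0x2A007 flags P=1 W=1 U=1 S=0
  [2] read 0x2A idx=16: raw=0x2D007 flags P=1 W=1 U=1 S=0
  [3] read 0x2D idx=9: raw=0x2E007 flags P=1 W=1 U=1 S=0
  → PA=0x2EFE4  (4 entries read)
#3 VA=0x9078100BC5D (r,kernel):
  [0] read 0x14 idx=18: raw=0x30007 flags P=1 W=1 U=1 S=0
  [1] read 0x30 idx=30: raw=0x33007 flags P=1 W=1 U=1 S=0
  [2] read 0x33 idx=8: raw=0x37007 flags P=1 W=1 U=1 S=0
  [3] read 0x37 idx=11: raw=0x3A007 flags P=1 W=1 U=1 S=0
  → PA=0x3AC5D  (4 entries read)

Entries read for #2: 4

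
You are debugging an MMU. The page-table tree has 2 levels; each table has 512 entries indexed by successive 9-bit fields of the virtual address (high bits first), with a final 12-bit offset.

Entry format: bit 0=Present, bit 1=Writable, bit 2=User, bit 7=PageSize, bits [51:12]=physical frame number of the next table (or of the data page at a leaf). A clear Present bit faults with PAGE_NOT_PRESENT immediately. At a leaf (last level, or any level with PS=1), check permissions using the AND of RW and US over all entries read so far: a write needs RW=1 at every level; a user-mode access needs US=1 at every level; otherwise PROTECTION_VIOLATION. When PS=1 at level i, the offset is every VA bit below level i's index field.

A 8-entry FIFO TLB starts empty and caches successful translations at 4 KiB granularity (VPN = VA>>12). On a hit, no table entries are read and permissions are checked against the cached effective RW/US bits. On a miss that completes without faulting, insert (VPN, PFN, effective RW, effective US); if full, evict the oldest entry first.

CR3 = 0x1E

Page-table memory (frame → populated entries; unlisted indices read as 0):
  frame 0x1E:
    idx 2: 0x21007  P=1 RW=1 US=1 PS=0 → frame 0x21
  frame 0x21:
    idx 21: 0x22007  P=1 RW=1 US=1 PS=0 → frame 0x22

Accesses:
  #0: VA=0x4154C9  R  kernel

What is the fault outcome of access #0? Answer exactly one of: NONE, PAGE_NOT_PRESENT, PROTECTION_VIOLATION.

Per-access translation:
#0 VA=0x4154C9 (r,kernel):
  L0: frame=0x1E idx=2 entry=0x21007 [P=1 RW=1 US=1 PS=0]
  L1: frame=0x21 idx=21 entry=0x22007 [P=1 RW=1 US=1 PS=0]
  → PA=0x224C9  (2 entries read)

Access #0 fault: NONE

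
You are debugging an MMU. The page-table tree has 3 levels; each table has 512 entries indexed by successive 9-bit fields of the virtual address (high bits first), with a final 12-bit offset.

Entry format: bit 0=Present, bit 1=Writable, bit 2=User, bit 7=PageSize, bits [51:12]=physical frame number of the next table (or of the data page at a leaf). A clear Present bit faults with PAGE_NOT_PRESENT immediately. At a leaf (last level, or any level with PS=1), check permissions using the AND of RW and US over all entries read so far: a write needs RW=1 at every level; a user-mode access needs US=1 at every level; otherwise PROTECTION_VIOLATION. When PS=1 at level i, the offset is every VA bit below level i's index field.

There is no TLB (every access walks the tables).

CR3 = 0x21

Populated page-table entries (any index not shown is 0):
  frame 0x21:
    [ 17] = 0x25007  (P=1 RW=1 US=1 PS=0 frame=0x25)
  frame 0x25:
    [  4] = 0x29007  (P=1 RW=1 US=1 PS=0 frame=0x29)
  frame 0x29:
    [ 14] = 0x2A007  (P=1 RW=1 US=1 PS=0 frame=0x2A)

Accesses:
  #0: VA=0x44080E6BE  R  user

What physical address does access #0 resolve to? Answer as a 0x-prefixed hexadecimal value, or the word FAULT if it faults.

Walk each access:
#0 VA=0x44080E6BE (r,user):
  [0] read 0x21 idx=17: raw=0x25007 flags P=1 W=1 U=1 S=0
  [1] read 0x25 idx=4: raw=0x29007 flags P=1 W=1 U=1 S=0
  [2] read 0x29 idx=14: raw=0x2A007 flags P=1 W=1 U=1 S=0
  → PA=0x2A6BE  (3 entries read)

Access #0 PA: 0x2A6BE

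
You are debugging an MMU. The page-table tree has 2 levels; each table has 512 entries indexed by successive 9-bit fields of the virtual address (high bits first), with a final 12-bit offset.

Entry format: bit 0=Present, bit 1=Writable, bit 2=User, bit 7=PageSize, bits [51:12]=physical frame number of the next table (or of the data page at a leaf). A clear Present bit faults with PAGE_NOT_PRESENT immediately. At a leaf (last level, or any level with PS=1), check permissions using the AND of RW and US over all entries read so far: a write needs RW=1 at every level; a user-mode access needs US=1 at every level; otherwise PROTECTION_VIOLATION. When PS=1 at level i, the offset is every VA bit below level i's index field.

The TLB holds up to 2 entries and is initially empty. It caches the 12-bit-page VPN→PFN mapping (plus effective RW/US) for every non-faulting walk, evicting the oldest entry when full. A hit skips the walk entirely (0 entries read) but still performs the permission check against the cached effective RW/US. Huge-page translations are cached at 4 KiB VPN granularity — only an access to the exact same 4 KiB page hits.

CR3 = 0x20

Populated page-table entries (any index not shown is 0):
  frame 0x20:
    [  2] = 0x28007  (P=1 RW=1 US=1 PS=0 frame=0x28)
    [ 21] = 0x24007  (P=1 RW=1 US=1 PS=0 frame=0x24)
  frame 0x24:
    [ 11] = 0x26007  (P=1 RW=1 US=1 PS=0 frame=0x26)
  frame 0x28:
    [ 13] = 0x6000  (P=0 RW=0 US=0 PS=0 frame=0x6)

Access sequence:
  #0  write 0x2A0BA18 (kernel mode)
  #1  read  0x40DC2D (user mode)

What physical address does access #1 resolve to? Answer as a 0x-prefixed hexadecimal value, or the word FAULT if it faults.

Per-access translation:
#0 VA=0x2A0BA18 (w,kernel):
  lvl0: tbl 0x20, slot 21 ⇒ 0x24007 (P1/RW1/US1/PS0)
  lvl1: tbl 0x24, slot 11 ⇒ 0x26007 (P1/RW1/US1/PS0)
  ✓ 0x26A18  — 2 lookups
#1 VA=0x40DC2D (r,user):
  lvl0: tbl 0x20, slot 2 ⇒ 0x28007 (P1/RW1/US1/PS0)
  lvl1: tbl 0x28, slot 13 ⇒ 0x6000 (P0/RW0/US0/PS0)
  ✗ PAGE_NOT_PRESENT  [2 reads]

Access #1 PA: FAULT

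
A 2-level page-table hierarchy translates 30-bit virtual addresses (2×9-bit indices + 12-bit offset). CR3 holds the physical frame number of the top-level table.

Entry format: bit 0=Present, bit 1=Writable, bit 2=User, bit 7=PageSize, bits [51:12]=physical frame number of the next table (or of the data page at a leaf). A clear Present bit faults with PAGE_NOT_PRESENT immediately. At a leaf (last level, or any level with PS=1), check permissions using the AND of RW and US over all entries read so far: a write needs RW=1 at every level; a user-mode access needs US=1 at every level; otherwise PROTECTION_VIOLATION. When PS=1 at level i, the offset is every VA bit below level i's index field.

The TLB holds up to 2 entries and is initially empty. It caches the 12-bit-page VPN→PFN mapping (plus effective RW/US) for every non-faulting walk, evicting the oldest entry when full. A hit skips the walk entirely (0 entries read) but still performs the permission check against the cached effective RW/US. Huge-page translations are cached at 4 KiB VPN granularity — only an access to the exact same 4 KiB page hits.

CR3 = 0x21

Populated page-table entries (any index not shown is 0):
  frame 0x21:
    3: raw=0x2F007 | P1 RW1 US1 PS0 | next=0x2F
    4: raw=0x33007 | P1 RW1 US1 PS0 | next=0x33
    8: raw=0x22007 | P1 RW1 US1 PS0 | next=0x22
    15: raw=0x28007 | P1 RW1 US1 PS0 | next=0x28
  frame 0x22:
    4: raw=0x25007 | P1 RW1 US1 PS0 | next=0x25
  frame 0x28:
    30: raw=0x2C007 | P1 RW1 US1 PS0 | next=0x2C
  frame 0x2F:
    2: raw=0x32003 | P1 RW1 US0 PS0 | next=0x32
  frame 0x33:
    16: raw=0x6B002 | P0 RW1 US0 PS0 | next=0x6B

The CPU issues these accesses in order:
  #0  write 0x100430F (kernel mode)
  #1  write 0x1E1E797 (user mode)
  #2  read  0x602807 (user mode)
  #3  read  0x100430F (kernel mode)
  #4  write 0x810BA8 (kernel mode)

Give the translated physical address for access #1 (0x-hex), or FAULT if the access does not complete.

Per-access translation:
#0 VA=0x100430F (w,kernel):
  L0: frame=0x21 idx=8 entry=0x22007 [P=1 RW=1 US=1 PS=0]
  L1: frame=0x22 idx=4 entry=0x25007 [P=1 RW=1 US=1 PS=0]
  ⇒ phys 0x2530F  [2 reads]
#1 VA=0x1E1E797 (w,user):
  L0: frame=0x21 idx=15 entry=0x28007 [P=1 RW=1 US=1 PS=0]
  L1: frame=0x28 idx=30 entry=0x2C007 [P=1 RW=1 US=1 PS=0]
  ⇒ phys 0x2C797  [2 reads]
#2 VA=0x602807 (r,user):
  L0: frame=0x21 idx=3 entry=0x2F007 [P=1 RW=1 US=1 PS=0]
  L1: frame=0x2F idx=2 entry=0x32003 [P=1 RW=1 US=0 PS=0]
  → PROTECTION_VIOLATION  (2 entries read)
#3 VA=0x100430F (r,kernel):
  TLB hit vpn=0x1004 → PA=0x2530F
#4 VA=0x810BA8 (w,kernel):
  L0: frame=0x21 idx=4 entry=0x33007 [P=1 RW=1 US=1 PS=0]
  L1: frame=0x33 idx=16 entry=0x6B002 [P=0 RW=1 US=0 PS=0]
  → PAGE_NOT_PRESENT  (2 entries read)

Access #1 PA: 0x2C797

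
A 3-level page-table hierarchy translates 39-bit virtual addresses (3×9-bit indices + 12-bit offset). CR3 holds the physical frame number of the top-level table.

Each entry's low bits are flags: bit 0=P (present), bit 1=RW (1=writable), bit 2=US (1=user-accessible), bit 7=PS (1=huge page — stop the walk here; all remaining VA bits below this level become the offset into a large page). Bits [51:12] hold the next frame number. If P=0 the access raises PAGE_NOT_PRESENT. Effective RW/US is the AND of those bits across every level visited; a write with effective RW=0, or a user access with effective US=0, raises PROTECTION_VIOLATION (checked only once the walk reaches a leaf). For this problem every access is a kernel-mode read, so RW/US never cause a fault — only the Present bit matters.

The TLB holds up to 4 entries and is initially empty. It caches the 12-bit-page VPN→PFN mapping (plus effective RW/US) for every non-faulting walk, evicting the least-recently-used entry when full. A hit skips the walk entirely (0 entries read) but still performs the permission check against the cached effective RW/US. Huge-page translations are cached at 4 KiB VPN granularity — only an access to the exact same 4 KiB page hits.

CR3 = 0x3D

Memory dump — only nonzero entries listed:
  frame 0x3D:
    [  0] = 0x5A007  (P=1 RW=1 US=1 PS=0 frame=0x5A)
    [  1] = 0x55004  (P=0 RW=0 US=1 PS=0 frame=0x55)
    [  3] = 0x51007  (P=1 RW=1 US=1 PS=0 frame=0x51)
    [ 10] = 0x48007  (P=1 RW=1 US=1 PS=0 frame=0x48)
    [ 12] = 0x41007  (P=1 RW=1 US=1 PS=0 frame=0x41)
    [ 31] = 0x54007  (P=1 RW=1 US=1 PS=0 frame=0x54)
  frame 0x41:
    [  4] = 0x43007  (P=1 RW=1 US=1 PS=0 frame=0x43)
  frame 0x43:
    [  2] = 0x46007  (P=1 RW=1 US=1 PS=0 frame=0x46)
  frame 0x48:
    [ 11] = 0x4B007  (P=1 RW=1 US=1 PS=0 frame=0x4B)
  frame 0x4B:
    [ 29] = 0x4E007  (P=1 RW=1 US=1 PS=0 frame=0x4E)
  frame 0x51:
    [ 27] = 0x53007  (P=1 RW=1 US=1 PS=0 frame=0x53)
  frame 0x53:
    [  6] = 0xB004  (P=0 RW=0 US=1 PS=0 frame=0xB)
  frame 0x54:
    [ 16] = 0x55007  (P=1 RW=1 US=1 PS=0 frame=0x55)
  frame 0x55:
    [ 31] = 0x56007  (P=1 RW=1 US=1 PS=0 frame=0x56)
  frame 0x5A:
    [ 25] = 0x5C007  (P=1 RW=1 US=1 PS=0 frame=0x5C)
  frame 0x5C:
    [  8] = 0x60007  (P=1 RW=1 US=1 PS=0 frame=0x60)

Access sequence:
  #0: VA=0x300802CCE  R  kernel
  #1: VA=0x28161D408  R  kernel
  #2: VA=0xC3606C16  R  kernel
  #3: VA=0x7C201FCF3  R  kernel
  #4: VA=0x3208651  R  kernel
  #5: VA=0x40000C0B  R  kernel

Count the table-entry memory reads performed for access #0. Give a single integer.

Trace:
#0 VA=0x300802CCE (r,kernel):
  L0: frame=0x3D idx=12 entry=0x41007 [P=1 RW=1 US=1 PS=0]
  L1: frame=0x41 idx=4 entry=0x43007 [P=1 RW=1 US=1 PS=0]
  L2: frame=0x43 idx=2 entry=0x46007 [P=1 RW=1 US=1 PS=0]
  → PA=0x46CCE  (3 entries read)
#1 VA=0x28161D408 (r,kernel):
  L0: frame=0x3D idx=10 entry=0x48007 [P=1 RW=1 US=1 PS=0]
  L1: frame=0x48 idx=11 entry=0x4B007 [P=1 RW=1 US=1 PS=0]
  L2: frame=0x4B idx=29 entry=0x4E007 [P=1 RW=1 US=1 PS=0]
  → PA=0x4E408  (3 entries read)
#2 VA=0xC3606C16 (r,kernel):
  L0: frame=0x3D idx=3 entry=0x51007 [P=1 RW=1 US=1 PS=0]
  L1: frame=0x51 idx=27 entry=0x53007 [P=1 RW=1 US=1 PS=0]
  L2: frame=0x53 idx=6 entry=0xB004 [P=0 RW=0 US=1 PS=0]
  ⇒ fault: PAGE_NOT_PRESENT  — 3 lookups
#3 VA=0x7C201FCF3 (r,kernel):
  L0: frame=0x3D idx=31 entry=0x54007 [P=1 RW=1 US=1 PS=0]
  L1: frame=0x54 idx=16 entry=0x55007 [P=1 RW=1 US=1 PS=0]
  L2: frame=0x55 idx=31 entry=0x56007 [P=1 RW=1 US=1 PS=0]
  → PA=0x56CF3  (3 entries read)
#4 VA=0x3208651 (r,kernel):
  L0: frame=0x3D idx=0 entry=0x5A007 [P=1 RW=1 US=1 PS=0]
  L1: frame=0x5A idx=25 entry=0x5C007 [P=1 RW=1 US=1 PS=0]
  L2: frame=0x5C idx=8 entry=0x60007 [P=1 RW=1 US=1 PS=0]
  → PA=0x60651  (3 entries read)
#5 VA=0x40000C0B (r,kernel):
  L0: frame=0x3D idx=1 entry=0x55004 [P=0 RW=0 US=1 PS=0]
  ⇒ fault: PAGE_NOT_PRESENT  — 1 lookups

Entries read for #0: 3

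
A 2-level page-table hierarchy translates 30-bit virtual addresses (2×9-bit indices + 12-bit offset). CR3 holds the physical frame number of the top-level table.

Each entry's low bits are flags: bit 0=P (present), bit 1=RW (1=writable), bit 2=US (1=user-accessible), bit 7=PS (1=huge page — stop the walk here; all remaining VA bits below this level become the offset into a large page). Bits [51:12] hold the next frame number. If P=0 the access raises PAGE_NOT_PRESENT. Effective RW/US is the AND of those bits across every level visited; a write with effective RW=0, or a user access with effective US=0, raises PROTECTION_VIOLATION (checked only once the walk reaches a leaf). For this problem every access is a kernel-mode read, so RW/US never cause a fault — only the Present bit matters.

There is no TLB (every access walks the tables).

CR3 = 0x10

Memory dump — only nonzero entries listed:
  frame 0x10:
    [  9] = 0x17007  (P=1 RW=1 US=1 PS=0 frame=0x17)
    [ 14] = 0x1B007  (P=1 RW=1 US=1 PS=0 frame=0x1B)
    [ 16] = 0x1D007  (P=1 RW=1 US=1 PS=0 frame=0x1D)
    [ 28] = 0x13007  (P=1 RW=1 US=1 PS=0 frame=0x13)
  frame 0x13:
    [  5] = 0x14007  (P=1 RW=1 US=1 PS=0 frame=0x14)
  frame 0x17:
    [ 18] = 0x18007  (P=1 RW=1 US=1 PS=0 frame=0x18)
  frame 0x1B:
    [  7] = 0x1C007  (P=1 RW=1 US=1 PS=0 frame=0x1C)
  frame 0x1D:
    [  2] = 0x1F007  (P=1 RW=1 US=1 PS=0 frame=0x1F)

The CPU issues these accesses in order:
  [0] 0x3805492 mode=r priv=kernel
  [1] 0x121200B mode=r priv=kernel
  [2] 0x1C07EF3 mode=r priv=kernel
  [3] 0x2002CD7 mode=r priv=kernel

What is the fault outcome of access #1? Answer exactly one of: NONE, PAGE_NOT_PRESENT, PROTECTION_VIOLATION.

Trace:
#0 VA=0x3805492 (r,kernel):
  L0: frame=0x10 idx=28 entry=0x13007 [P=1 RW=1 US=1 PS=0]
  L1: frame=0x13 idx=5 entry=0x14007 [P=1 RW=1 US=1 PS=0]
  ✓ 0x14492  — 2 lookups
#1 VA=0x121200B (r,kernel):
  L0: frame=0x10 idx=9 entry=0x17007 [P=1 RW=1 US=1 PS=0]
  L1: frame=0x17 idx=18 entry=0x18007 [P=1 RW=1 US=1 PS=0]
  ✓ 0x1800B  — 2 lookups
#2 VA=0x1C07EF3 (r,kernel):
  L0: frame=0x10 idx=14 entry=0x1B007 [P=1 RW=1 US=1 PS=0]
  L1: frame=0x1B idx=7 entry=0x1C007 [P=1 RW=1 US=1 PS=0]
  ✓ 0x1CEF3  — 2 lookups
#3 VA=0x2002CD7 (r,kernel):
  L0: frame=0x10 idx=16 entry=0x1D007 [P=1 RW=1 US=1 PS=0]
  L1: frame=0x1D idx=2 entry=0x1F007 [P=1 RW=1 US=1 PS=0]
  ✓ 0x1FCD7  — 2 lookups

Access #1 fault: NONE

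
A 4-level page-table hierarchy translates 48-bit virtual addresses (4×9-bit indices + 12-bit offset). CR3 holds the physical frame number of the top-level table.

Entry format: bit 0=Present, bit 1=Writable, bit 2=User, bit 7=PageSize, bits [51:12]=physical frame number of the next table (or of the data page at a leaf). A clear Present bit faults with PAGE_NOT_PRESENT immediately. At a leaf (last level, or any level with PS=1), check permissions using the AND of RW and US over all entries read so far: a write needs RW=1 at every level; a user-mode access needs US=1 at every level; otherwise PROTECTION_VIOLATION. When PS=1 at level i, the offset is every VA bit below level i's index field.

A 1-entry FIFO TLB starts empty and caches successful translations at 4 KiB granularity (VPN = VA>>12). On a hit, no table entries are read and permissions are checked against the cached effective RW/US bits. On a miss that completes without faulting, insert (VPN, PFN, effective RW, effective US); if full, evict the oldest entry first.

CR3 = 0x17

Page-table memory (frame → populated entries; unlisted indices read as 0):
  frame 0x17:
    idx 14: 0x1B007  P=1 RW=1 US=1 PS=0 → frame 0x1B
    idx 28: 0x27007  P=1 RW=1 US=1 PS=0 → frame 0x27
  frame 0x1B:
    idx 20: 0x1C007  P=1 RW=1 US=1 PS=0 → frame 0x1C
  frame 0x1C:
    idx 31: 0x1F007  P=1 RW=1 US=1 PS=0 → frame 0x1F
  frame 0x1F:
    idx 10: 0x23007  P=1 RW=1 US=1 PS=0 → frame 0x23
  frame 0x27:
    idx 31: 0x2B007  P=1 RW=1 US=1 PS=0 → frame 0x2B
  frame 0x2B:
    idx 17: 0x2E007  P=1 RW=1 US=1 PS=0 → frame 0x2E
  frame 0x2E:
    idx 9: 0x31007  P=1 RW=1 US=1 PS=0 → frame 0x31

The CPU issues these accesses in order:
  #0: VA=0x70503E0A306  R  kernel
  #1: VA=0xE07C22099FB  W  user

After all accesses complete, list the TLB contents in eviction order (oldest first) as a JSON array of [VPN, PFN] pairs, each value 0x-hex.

Walk each access:
#0 VA=0x70503E0A306 (r,kernel):
  lvl0: tbl 0x17, slot 14 ⇒ 0x1B007 (P1/RW1/US1/PS0)
  lvl1: tbl 0x1B, slot 20 ⇒ 0x1C007 (P1/RW1/US1/PS0)
  lvl2: tbl 0x1C, slot 31 ⇒ 0x1F007 (P1/RW1/US1/PS0)
  lvl3: tbl 0x1F, slot 10 ⇒ 0x23007 (P1/RW1/US1/PS0)
  → PA=0x23306  (4 entries read)
#1 VA=0xE07C22099FB (w,user):
  lvl0: tbl 0x17, slot 28 ⇒ 0x27007 (P1/RW1/US1/PS0)
  lvl1: tbl 0x27, slot 31 ⇒ 0x2B007 (P1/RW1/US1/PS0)
  lvl2: tbl 0x2B, slot 17 ⇒ 0x2E007 (P1/RW1/US1/PS0)
  lvl3: tbl 0x2E, slot 9 ⇒ 0x31007 (P1/RW1/US1/PS0)
  → PA=0x319FB  (4 entries read)

TLB: [["0xE07C2209", "0x31"]]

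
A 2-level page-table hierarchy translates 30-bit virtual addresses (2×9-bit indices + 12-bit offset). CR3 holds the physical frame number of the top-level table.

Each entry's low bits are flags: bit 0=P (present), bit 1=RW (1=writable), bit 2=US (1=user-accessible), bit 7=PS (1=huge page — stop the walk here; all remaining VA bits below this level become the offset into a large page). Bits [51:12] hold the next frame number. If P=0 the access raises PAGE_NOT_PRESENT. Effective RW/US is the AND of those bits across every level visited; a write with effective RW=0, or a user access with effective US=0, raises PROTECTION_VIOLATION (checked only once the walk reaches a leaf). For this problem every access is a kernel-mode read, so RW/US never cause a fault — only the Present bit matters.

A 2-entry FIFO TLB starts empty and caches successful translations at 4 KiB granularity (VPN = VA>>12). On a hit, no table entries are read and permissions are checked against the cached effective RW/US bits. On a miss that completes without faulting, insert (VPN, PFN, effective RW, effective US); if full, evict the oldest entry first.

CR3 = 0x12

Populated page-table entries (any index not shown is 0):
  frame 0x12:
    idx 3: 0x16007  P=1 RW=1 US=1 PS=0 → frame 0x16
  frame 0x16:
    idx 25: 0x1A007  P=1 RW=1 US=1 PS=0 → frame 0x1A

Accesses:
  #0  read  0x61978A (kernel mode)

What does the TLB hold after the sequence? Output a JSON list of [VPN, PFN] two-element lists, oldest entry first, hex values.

Trace:
#0 VA=0x61978A (r,kernel):
  [0] read 0x12 idx=3: raw=0x16007 flags P=1 W=1 U=1 S=0
  [1] read 0x16 idx=25: raw=0x1A007 flags P=1 W=1 U=1 S=0
  ⇒ phys 0x1A78A  [2 reads]

TLB: [["0x619", "0x1A"]]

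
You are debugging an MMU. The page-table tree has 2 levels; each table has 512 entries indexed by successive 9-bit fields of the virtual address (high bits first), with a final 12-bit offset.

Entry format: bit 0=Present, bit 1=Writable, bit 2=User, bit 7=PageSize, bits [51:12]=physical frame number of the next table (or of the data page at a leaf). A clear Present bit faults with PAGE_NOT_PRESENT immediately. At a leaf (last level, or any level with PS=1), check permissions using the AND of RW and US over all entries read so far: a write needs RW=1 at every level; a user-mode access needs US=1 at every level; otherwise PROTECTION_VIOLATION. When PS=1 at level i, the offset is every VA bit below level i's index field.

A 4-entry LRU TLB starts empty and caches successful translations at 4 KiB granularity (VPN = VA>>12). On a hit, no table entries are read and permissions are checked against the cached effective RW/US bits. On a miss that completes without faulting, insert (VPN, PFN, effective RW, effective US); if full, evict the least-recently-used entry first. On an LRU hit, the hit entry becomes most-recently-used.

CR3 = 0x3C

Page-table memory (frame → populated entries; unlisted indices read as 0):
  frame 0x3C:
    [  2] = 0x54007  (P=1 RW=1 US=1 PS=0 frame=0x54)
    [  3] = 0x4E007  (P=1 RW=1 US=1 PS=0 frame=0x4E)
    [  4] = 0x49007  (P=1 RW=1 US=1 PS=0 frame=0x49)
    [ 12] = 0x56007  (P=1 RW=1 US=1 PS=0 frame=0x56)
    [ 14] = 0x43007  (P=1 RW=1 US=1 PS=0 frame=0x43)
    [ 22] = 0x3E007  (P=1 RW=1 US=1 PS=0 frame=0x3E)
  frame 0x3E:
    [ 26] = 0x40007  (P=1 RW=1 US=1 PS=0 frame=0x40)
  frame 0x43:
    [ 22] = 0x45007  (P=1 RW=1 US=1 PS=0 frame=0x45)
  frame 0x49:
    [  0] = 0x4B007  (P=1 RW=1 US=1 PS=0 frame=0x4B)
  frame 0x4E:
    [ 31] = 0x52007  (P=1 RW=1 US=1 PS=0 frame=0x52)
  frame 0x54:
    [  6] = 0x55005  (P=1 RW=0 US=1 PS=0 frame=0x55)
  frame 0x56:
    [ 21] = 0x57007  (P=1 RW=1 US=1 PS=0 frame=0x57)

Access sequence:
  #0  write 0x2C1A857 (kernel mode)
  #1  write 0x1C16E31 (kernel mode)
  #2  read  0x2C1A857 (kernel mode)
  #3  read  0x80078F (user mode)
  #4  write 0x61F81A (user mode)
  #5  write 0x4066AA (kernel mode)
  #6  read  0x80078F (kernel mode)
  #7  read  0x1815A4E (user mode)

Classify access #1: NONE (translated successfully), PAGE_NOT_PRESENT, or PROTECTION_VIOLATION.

Walk each access:
#0 VA=0x2C1A857 (w,kernel):
  [0] read 0x3C idx=22: raw=0x3E007 flags P=1 W=1 U=1 S=0
  [1] read 0x3E idx=26: raw=0x40007 flags P=1 W=1 U=1 S=0
  ⇒ phys 0x40857  [2 reads]
#1 VA=0x1C16E31 (w,kernel):
  [0] read 0x3C idx=14: raw=0x43007 flags P=1 W=1 U=1 S=0
  [1] read 0x43 idx=22: raw=0x45007 flags P=1 W=1 U=1 S=0
  ⇒ phys 0x45E31  [2 reads]
#2 VA=0x2C1A857 (r,kernel):
  TLB hit vpn=0x2C1A → PA=0x40857
#3 VA=0x80078F (r,user):
  [0] read 0x3C idx=4: raw=0x49007 flags P=1 W=1 U=1 S=0
  [1] read 0x49 idx=0: raw=0x4B007 flags P=1 W=1 U=1 S=0
  ⇒ phys 0x4B78F  [2 reads]
#4 VA=0x61F81A (w,user):
  [0] read 0x3C idx=3: raw=0x4E007 flags P=1 W=1 U=1 S=0
  [1] read 0x4E idx=31: raw=0x52007 flags P=1 W=1 U=1 S=0
  ⇒ phys 0x5281A  [2 reads]
#5 VA=0x4066AA (w,kernel):
  [0] read 0x3C idx=2: raw=0x54007 flags P=1 W=1 U=1 S=0
  [1] read 0x54 idx=6: raw=0x55005 flags P=1 W=0 U=1 S=0
  ⇒ fault: PROTECTION_VIOLATION  — 2 lookups
#6 VA=0x80078F (r,kernel):
  TLB hit vpn=0x800 → PA=0x4B78F
#7 VA=0x1815A4E (r,user):
  [0] read 0x3C idx=12: raw=0x56007 flags P=1 W=1 U=1 S=0
  [1] read 0x56 idx=21: raw=0x57007 flags P=1 W=1 U=1 S=0
  ⇒ phys 0x57A4E  [2 reads]

Access #1 fault: NONE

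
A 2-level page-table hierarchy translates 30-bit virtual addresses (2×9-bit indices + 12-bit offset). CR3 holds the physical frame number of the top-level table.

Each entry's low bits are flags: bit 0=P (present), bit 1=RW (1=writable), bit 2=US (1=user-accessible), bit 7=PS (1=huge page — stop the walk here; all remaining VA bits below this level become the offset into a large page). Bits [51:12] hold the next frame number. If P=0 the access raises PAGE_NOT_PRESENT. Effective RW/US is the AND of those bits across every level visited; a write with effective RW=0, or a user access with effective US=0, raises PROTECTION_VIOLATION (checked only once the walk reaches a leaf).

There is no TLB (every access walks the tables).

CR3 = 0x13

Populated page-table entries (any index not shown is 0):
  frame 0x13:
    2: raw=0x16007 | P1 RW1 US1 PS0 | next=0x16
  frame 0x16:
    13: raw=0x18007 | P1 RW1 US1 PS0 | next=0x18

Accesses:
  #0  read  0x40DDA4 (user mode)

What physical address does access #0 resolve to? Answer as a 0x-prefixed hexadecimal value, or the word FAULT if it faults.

Walk each access:
#0 VA=0x40DDA4 (r,user):
  L0: frame=0x13 idx=2 entry=0x16007 [P=1 RW=1 US=1 PS=0]
  L1: frame=0x16 idx=13 entry=0x18007 [P=1 RW=1 US=1 PS=0]
  ⇒ phys 0x18DA4  [2 reads]

Access #0 PA: 0x18DA4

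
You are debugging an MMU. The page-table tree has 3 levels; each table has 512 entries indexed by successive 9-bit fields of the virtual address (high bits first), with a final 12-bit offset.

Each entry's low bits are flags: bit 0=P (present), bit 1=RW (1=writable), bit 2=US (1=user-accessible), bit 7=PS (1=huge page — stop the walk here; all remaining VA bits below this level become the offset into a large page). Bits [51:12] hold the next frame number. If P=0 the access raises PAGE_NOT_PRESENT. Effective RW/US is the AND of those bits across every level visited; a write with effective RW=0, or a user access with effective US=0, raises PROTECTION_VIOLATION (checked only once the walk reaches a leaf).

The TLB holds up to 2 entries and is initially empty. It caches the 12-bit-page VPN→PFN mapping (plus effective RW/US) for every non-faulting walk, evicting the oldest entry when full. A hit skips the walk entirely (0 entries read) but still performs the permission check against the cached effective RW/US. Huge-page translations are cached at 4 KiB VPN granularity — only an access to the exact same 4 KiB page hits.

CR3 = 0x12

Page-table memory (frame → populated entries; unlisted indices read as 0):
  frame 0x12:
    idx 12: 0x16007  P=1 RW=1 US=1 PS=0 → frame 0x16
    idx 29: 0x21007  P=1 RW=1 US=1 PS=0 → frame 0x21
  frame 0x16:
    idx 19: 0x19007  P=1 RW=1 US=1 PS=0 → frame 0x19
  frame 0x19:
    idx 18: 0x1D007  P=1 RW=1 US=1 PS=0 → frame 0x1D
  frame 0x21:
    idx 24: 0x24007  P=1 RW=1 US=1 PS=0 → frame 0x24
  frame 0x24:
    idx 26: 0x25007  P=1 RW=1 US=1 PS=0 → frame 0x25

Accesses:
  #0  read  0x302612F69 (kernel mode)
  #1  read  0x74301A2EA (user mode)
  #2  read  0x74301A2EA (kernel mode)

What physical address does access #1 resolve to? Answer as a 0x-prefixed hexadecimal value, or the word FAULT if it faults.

Trace:
#0 VA=0x302612F69 (r,kernel):
  L0 @0x12[12] → 0x16007  P=1,RW=1,US=1,PS=0
  L1 @0x16[19] → 0x19007  P=1,RW=1,US=1,PS=0
  L2 @0x19[18] → 0x1D007  P=1,RW=1,US=1,PS=0
  → PA=0x1DF69  (3 entries read)
#1 VA=0x74301A2EA (r,user):
  L0 @0x12[29] → 0x21007  P=1,RW=1,US=1,PS=0
  L1 @0x21[24] → 0x24007  P=1,RW=1,US=1,PS=0
  L2 @0x24[26] → 0x25007  P=1,RW=1,US=1,PS=0
  → PA=0x252EA  (3 entries read)
#2 VA=0x74301A2EA (r,kernel):
  TLB hit vpn=0x74301A → PA=0x252EA

Access #1 PA: 0x252EA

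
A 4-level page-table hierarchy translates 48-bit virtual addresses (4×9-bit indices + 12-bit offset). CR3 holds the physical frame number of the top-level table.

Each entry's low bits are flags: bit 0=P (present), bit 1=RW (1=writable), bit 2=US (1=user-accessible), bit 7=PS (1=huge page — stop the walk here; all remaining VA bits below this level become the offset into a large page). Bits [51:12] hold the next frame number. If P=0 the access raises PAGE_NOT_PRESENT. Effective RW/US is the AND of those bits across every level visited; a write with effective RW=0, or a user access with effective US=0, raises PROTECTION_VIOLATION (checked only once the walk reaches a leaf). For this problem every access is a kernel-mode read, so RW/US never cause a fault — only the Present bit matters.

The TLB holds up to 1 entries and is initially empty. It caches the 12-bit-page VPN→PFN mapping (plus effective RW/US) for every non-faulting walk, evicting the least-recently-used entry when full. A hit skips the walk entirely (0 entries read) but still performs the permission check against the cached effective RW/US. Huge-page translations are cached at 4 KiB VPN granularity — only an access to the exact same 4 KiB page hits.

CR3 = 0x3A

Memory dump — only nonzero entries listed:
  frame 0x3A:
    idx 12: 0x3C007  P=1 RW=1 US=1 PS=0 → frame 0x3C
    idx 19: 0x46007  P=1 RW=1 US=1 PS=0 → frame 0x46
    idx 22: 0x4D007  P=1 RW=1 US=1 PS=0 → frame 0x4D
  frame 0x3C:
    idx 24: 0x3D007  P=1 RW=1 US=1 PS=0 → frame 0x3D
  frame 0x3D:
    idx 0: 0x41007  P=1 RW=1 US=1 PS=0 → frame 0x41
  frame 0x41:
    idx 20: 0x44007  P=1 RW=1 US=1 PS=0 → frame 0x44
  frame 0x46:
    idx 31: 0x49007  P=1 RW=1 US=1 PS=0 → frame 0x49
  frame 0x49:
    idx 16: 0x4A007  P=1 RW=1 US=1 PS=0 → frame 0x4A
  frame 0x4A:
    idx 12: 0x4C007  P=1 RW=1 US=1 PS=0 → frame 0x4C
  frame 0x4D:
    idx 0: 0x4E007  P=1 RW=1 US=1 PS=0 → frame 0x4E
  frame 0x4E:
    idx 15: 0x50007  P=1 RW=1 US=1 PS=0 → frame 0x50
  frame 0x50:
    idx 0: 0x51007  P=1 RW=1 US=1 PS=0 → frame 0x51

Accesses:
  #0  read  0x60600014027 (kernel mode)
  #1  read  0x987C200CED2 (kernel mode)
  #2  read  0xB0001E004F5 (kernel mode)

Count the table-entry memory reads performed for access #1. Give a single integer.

Per-access translation:
#0 VA=0x60600014027 (r,kernel):
  lvl0: tbl 0x3A, slot 12 ⇒ 0x3C007 (P1/RW1/US1/PS0)
  lvl1: tbl 0x3C, slot 24 ⇒ 0x3D007 (P1/RW1/US1/PS0)
  lvl2: tbl 0x3D, slot 0 ⇒ 0x41007 (P1/RW1/US1/PS0)
  lvl3: tbl 0x41, slot 20 ⇒ 0x44007 (P1/RW1/US1/PS0)
  ⇒ phys 0x44027  [4 reads]
#1 VA=0x987C200CED2 (r,kernel):
  lvl0: tbl 0x3A, slot 19 ⇒ 0x46007 (P1/RW1/US1/PS0)
  lvl1: tbl 0x46, slot 31 ⇒ 0x49007 (P1/RW1/US1/PS0)
  lvl2: tbl 0x49, slot 16 ⇒ 0x4A007 (P1/RW1/US1/PS0)
  lvl3: tbl 0x4A, slot 12 ⇒ 0x4C007 (P1/RW1/US1/PS0)
  ⇒ phys 0x4CED2  [4 reads]
#2 VA=0xB0001E004F5 (r,kernel):
  lvl0: tbl 0x3A, slot 22 ⇒ 0x4D007 (P1/RW1/US1/PS0)
  lvl1: tbl 0x4D, slot 0 ⇒ 0x4E007 (P1/RW1/US1/PS0)
  lvl2: tbl 0x4E, slot 15 ⇒ 0x50007 (P1/RW1/US1/PS0)
  lvl3: tbl 0x50, slot 0 ⇒ 0x51007 (P1/RW1/US1/PS0)
  ⇒ phys 0x514F5  [4 reads]

Entries read for #1: 4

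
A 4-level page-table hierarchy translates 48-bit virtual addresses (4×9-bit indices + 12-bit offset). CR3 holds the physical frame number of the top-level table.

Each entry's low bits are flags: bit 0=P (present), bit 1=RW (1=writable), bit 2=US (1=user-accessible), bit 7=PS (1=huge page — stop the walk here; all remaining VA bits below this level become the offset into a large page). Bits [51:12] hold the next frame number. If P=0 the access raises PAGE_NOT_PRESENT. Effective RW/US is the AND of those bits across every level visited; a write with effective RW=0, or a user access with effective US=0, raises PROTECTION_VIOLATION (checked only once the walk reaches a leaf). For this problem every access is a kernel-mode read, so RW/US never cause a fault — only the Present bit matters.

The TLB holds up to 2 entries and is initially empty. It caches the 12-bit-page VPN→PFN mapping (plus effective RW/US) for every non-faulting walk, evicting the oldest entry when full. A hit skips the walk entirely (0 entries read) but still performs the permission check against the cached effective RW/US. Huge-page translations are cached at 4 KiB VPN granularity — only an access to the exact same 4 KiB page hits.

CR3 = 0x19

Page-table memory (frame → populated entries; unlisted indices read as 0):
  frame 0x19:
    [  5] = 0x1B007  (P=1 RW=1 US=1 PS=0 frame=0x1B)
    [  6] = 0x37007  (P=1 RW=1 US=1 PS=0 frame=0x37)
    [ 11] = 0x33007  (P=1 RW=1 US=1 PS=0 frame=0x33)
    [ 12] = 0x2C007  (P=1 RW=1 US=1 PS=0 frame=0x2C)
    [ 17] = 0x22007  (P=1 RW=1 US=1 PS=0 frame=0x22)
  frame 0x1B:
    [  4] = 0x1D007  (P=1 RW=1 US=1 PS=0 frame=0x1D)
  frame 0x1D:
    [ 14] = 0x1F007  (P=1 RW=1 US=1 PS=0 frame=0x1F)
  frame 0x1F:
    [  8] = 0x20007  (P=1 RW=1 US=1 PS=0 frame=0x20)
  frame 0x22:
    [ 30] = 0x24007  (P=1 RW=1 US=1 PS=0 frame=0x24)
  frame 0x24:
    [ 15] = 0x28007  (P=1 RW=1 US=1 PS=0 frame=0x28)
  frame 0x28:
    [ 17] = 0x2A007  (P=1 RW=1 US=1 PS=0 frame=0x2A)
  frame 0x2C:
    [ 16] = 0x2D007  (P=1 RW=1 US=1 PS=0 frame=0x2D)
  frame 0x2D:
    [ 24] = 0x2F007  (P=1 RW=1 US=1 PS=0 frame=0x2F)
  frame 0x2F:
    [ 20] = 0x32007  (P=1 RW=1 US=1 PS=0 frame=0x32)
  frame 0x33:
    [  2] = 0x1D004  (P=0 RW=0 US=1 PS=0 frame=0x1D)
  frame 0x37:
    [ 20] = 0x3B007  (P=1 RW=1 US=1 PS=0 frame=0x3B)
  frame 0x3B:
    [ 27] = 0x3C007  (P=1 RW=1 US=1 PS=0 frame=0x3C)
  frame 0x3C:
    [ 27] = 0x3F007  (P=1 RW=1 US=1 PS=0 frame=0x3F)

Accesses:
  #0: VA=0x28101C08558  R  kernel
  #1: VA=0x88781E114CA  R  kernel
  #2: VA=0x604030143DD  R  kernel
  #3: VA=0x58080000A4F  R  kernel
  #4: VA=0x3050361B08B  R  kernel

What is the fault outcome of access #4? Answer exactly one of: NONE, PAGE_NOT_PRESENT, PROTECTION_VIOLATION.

Trace:
#0 VA=0x28101C08558 (r,kernel):
  L0: frame=0x19 idx=5 entry=0x1B007 [P=1 RW=1 US=1 PS=0]
  L1: frame=0x1B idx=4 entry=0x1D007 [P=1 RW=1 US=1 PS=0]
  L2: frame=0x1D idx=14 entry=0x1F007 [P=1 RW=1 US=1 PS=0]
  L3: frame=0x1F idx=8 entry=0x20007 [P=1 RW=1 US=1 PS=0]
  ⇒ phys 0x20558  [4 reads]
#1 VA=0x88781E114CA (r,kernel):
  L0: frame=0x19 idx=17 entry=0x22007 [P=1 RW=1 US=1 PS=0]
  L1: frame=0x22 idx=30 entry=0x24007 [P=1 RW=1 US=1 PS=0]
  L2: frame=0x24 idx=15 entry=0x28007 [P=1 RW=1 US=1 PS=0]
  L3: frame=0x28 idx=17 entry=0x2A007 [P=1 RW=1 US=1 PS=0]
  ⇒ phys 0x2A4CA  [4 reads]
#2 VA=0x604030143DD (r,kernel):
  L0: frame=0x19 idx=12 entry=0x2C007 [P=1 RW=1 US=1 PS=0]
  L1: frame=0x2C idx=16 entry=0x2D007 [P=1 RW=1 US=1 PS=0]
  L2: frame=0x2D idx=24 entry=0x2F007 [P=1 RW=1 US=1 PS=0]
  L3: frame=0x2F idx=20 entry=0x32007 [P=1 RW=1 US=1 PS=0]
  ⇒ phys 0x323DD  [4 reads]
#3 VA=0x58080000A4F (r,kernel):
  L0: frame=0x19 idx=11 entry=0x33007 [P=1 RW=1 US=1 PS=0]
  L1: frame=0x33 idx=2 entry=0x1D004 [P=0 RW=0 US=1 PS=0]
  ✗ PAGE_NOT_PRESENT  [2 reads]
#4 VA=0x3050361B08B (r,kernel):
  L0: frame=0x19 idx=6 entry=0x37007 [P=1 RW=1 US=1 PS=0]
  L1: frame=0x37 idx=20 entry=0x3B007 [P=1 RW=1 US=1 PS=0]
  L2: frame=0x3B idx=27 entry=0x3C007 [P=1 RW=1 US=1 PS=0]
  L3: frame=0x3C idx=27 entry=0x3F007 [P=1 RW=1 US=1 PS=0]
  ⇒ phys 0x3F08B  [4 reads]

Access #4 fault: NONE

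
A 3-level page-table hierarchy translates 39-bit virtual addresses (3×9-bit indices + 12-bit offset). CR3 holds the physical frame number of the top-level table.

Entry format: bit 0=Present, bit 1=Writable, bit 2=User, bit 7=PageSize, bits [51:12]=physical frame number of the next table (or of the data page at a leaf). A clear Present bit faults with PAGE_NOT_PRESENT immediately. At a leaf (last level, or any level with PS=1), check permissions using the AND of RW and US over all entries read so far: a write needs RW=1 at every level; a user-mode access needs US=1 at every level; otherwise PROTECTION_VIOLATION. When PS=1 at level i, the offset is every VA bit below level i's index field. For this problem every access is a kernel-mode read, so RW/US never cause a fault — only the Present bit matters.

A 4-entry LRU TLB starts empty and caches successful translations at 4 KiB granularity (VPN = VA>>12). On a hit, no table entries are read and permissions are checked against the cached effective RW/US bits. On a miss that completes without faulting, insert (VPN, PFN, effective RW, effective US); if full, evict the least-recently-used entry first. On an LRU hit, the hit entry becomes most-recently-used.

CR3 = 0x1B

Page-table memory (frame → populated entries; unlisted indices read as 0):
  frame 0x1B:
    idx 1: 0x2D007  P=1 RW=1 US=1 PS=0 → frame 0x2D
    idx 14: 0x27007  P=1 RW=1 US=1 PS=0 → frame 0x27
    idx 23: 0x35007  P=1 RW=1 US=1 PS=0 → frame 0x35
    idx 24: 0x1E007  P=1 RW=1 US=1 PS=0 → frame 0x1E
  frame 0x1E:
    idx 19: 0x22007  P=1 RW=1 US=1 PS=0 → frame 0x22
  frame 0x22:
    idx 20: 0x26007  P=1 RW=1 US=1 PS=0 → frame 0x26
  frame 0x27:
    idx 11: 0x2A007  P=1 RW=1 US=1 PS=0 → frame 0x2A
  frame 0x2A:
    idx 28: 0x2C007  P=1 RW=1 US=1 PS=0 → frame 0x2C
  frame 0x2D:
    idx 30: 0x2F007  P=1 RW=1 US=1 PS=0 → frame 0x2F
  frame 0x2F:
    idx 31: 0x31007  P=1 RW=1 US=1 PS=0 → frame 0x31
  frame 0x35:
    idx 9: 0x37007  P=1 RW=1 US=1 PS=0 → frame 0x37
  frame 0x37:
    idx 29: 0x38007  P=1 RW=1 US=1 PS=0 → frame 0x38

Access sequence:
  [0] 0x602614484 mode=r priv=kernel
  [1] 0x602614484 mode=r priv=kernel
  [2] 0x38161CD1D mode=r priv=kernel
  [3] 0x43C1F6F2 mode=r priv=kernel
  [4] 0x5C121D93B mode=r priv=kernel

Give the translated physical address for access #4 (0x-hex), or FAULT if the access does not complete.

Walk each access:
#0 VA=0x602614484 (r,kernel):
  L0: frame=0x1B idx=24 entry=0x1E007 [P=1 RW=1 US=1 PS=0]
  L1: frame=0x1E idx=19 entry=0x22007 [P=1 RW=1 US=1 PS=0]
  L2: frame=0x22 idx=20 entry=0x26007 [P=1 RW=1 US=1 PS=0]
  → PA=0x26484  (3 entries read)
#1 VA=0x602614484 (r,kernel):
  TLB hit vpn=0x602614 → PA=0x26484
#2 VA=0x38161CD1D (r,kernel):
  L0: frame=0x1B idx=14 entry=0x27007 [P=1 RW=1 US=1 PS=0]
  L1: frame=0x27 idx=11 entry=0x2A007 [P=1 RW=1 US=1 PS=0]
  L2: frame=0x2A idx=28 entry=0x2C007 [P=1 RW=1 US=1 PS=0]
  → PA=0x2CD1D  (3 entries read)
#3 VA=0x43C1F6F2 (r,kernel):
  L0: frame=0x1B idx=1 entry=0x2D007 [P=1 RW=1 US=1 PS=0]
  L1: frame=0x2D idx=30 entry=0x2F007 [P=1 RW=1 US=1 PS=0]
  L2: frame=0x2F idx=31 entry=0x31007 [P=1 RW=1 US=1 PS=0]
  → PA=0x316F2  (3 entries read)
#4 VA=0x5C121D93B (r,kernel):
  L0: frame=0x1B idx=23 entry=0x35007 [P=1 RW=1 US=1 PS=0]
  L1: frame=0x35 idx=9 entry=0x37007 [P=1 RW=1 US=1 PS=0]
  L2: frame=0x37 idx=29 entry=0x38007 [P=1 RW=1 US=1 PS=0]
  → PA=0x3893B  (3 entries read)

Access #4 PA: 0x3893B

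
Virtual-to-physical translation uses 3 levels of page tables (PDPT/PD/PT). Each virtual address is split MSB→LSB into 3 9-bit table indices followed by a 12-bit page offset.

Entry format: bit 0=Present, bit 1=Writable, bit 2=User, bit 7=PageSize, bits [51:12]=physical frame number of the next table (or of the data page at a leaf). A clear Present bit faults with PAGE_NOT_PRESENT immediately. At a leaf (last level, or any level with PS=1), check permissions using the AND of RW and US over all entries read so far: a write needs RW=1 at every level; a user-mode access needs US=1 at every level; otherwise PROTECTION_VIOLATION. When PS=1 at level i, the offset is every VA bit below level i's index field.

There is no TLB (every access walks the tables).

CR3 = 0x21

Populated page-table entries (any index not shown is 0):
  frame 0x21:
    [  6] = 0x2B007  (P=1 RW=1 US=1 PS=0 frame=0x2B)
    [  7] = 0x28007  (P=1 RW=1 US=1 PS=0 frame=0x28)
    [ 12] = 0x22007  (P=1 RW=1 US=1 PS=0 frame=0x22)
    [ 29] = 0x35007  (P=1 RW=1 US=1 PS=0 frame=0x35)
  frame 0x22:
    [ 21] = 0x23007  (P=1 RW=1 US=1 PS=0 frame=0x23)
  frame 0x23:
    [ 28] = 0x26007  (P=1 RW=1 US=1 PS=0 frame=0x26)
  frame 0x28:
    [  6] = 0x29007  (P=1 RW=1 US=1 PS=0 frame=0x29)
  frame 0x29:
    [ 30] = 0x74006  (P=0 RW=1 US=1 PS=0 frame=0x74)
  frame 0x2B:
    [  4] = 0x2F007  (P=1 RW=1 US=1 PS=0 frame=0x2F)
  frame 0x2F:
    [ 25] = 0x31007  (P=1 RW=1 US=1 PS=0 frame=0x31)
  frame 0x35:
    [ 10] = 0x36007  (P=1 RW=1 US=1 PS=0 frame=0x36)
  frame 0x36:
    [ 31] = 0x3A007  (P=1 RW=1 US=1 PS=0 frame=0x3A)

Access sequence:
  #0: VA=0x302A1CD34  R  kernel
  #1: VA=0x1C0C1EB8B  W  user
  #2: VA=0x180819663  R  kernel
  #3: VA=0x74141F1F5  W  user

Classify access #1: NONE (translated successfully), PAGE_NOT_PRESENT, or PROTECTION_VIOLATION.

Per-access translation:
#0 VA=0x302A1CD34 (r,kernel):
  [0] read 0x21 idx=12: raw=0x22007 flags P=1 W=1 U=1 S=0
  [1] read 0x22 idx=21: raw=0x23007 flags P=1 W=1 U=1 S=0
  [2] read 0x23 idx=28: raw=0x26007 flags P=1 W=1 U=1 S=0
  ⇒ phys 0x26D34  [3 reads]
#1 VA=0x1C0C1EB8B (w,user):
  [0] read 0x21 idx=7: raw=0x28007 flags P=1 W=1 U=1 S=0
  [1] read 0x28 idx=6: raw=0x29007 flags P=1 W=1 U=1 S=0
  [2] read 0x29 idx=30: raw=0x74006 flags P=0 W=1 U=1 S=0
  ⇒ fault: PAGE_NOT_PRESENT  — 3 lookups
#2 VA=0x180819663 (r,kernel):
  [0] read 0x21 idx=6: raw=0x2B007 flags P=1 W=1 U=1 S=0
  [1] read 0x2B idx=4: raw=0x2F007 flags P=1 W=1 U=1 S=0
  [2] read 0x2F idx=25: raw=0x31007 flags P=1 W=1 U=1 S=0
  ⇒ phys 0x31663  [3 reads]
#3 VA=0x74141F1F5 (w,user):
  [0] read 0x21 idx=29: raw=0x35007 flags P=1 W=1 U=1 S=0
  [1] read 0x35 idx=10: raw=0x36007 flags P=1 W=1 U=1 S=0
  [2] read 0x36 idx=31: raw=0x3A007 flags P=1 W=1 U=1 S=0
  ⇒ phys 0x3A1F5  [3 reads]

Access #1 fault: PAGE_NOT_PRESENT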